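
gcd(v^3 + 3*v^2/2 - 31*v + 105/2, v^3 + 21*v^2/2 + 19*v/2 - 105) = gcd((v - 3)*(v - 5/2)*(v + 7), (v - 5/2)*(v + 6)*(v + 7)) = v^2 + 9*v/2 - 35/2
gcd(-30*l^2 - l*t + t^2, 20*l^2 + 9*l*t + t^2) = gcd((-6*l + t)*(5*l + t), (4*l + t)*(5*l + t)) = 5*l + t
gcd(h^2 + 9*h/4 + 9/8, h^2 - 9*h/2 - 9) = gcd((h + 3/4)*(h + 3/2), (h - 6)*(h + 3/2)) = h + 3/2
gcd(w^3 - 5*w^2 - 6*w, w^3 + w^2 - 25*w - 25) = w + 1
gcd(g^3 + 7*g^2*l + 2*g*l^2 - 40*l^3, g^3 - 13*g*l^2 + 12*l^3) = g + 4*l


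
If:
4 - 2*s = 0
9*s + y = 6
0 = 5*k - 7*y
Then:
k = -84/5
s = 2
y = -12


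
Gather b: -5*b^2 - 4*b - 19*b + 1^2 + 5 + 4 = -5*b^2 - 23*b + 10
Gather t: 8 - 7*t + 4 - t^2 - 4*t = -t^2 - 11*t + 12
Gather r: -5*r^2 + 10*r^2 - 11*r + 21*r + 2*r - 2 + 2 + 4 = 5*r^2 + 12*r + 4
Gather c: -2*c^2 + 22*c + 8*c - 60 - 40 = -2*c^2 + 30*c - 100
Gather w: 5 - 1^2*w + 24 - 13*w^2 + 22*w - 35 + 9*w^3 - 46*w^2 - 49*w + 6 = 9*w^3 - 59*w^2 - 28*w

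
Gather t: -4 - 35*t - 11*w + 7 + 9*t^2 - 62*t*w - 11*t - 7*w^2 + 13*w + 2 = 9*t^2 + t*(-62*w - 46) - 7*w^2 + 2*w + 5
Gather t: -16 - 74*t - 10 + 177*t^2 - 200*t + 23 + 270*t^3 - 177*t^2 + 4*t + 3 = 270*t^3 - 270*t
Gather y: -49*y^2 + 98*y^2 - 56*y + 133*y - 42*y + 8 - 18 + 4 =49*y^2 + 35*y - 6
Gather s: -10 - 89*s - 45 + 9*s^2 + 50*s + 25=9*s^2 - 39*s - 30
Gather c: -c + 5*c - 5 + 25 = 4*c + 20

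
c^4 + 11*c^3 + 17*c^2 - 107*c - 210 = (c - 3)*(c + 2)*(c + 5)*(c + 7)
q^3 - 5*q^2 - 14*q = q*(q - 7)*(q + 2)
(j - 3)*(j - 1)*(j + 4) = j^3 - 13*j + 12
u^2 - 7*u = u*(u - 7)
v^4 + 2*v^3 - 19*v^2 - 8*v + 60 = (v - 3)*(v - 2)*(v + 2)*(v + 5)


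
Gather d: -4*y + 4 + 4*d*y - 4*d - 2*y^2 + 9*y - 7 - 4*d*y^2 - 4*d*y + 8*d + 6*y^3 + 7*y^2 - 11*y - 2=d*(4 - 4*y^2) + 6*y^3 + 5*y^2 - 6*y - 5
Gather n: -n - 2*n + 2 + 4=6 - 3*n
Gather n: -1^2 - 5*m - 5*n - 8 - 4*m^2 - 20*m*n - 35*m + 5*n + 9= -4*m^2 - 20*m*n - 40*m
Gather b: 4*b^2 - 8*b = 4*b^2 - 8*b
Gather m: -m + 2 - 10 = -m - 8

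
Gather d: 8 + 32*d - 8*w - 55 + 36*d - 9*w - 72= 68*d - 17*w - 119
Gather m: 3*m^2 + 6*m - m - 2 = 3*m^2 + 5*m - 2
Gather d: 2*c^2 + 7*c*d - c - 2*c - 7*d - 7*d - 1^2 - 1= 2*c^2 - 3*c + d*(7*c - 14) - 2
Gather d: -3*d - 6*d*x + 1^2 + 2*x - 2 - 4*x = d*(-6*x - 3) - 2*x - 1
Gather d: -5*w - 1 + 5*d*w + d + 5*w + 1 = d*(5*w + 1)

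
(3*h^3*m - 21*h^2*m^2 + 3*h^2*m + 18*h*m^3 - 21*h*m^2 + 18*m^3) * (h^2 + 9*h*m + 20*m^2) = 3*h^5*m + 6*h^4*m^2 + 3*h^4*m - 111*h^3*m^3 + 6*h^3*m^2 - 258*h^2*m^4 - 111*h^2*m^3 + 360*h*m^5 - 258*h*m^4 + 360*m^5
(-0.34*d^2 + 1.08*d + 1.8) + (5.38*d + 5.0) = -0.34*d^2 + 6.46*d + 6.8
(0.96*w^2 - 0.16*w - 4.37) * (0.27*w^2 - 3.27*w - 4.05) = 0.2592*w^4 - 3.1824*w^3 - 4.5447*w^2 + 14.9379*w + 17.6985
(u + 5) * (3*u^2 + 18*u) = 3*u^3 + 33*u^2 + 90*u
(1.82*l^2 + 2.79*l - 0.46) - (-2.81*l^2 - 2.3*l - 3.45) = 4.63*l^2 + 5.09*l + 2.99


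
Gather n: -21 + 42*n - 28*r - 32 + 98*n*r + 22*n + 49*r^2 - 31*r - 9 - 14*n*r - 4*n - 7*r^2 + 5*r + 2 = n*(84*r + 60) + 42*r^2 - 54*r - 60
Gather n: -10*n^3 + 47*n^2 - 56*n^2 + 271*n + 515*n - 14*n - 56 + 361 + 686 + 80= -10*n^3 - 9*n^2 + 772*n + 1071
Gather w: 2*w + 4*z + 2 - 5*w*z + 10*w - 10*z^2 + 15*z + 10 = w*(12 - 5*z) - 10*z^2 + 19*z + 12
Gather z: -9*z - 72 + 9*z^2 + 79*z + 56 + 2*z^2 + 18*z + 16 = 11*z^2 + 88*z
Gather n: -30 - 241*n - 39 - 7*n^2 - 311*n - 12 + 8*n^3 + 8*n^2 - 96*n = 8*n^3 + n^2 - 648*n - 81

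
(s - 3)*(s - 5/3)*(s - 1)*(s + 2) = s^4 - 11*s^3/3 - 5*s^2/3 + 43*s/3 - 10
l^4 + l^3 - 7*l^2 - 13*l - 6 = (l - 3)*(l + 1)^2*(l + 2)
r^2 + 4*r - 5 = (r - 1)*(r + 5)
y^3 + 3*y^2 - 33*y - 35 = (y - 5)*(y + 1)*(y + 7)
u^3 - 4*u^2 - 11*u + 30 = (u - 5)*(u - 2)*(u + 3)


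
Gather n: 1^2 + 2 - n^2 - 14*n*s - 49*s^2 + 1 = -n^2 - 14*n*s - 49*s^2 + 4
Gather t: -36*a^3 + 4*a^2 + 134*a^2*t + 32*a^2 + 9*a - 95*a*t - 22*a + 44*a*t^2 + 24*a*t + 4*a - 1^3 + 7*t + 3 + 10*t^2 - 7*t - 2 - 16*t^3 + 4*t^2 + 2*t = -36*a^3 + 36*a^2 - 9*a - 16*t^3 + t^2*(44*a + 14) + t*(134*a^2 - 71*a + 2)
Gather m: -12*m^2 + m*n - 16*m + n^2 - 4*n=-12*m^2 + m*(n - 16) + n^2 - 4*n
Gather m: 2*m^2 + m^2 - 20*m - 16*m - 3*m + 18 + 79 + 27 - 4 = 3*m^2 - 39*m + 120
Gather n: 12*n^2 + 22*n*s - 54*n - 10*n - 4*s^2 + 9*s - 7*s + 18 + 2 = 12*n^2 + n*(22*s - 64) - 4*s^2 + 2*s + 20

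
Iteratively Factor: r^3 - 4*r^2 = (r - 4)*(r^2) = r*(r - 4)*(r)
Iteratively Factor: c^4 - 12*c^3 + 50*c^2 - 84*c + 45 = (c - 3)*(c^3 - 9*c^2 + 23*c - 15) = (c - 3)^2*(c^2 - 6*c + 5) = (c - 3)^2*(c - 1)*(c - 5)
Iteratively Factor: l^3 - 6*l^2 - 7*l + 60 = (l + 3)*(l^2 - 9*l + 20) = (l - 5)*(l + 3)*(l - 4)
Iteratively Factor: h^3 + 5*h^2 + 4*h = (h + 4)*(h^2 + h) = h*(h + 4)*(h + 1)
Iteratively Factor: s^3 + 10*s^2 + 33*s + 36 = (s + 3)*(s^2 + 7*s + 12) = (s + 3)^2*(s + 4)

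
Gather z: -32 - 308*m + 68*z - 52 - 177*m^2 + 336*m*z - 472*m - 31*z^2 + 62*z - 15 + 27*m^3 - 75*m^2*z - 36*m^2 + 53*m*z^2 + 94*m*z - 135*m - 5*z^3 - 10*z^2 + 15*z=27*m^3 - 213*m^2 - 915*m - 5*z^3 + z^2*(53*m - 41) + z*(-75*m^2 + 430*m + 145) - 99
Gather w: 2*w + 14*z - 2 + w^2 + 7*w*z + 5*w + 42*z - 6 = w^2 + w*(7*z + 7) + 56*z - 8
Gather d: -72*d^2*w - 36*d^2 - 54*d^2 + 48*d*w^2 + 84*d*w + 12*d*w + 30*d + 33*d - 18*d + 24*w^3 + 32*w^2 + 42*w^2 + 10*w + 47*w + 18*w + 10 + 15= d^2*(-72*w - 90) + d*(48*w^2 + 96*w + 45) + 24*w^3 + 74*w^2 + 75*w + 25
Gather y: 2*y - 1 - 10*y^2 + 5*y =-10*y^2 + 7*y - 1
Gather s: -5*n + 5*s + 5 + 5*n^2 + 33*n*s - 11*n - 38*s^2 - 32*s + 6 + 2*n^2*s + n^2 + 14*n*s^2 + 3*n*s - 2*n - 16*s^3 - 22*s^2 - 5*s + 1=6*n^2 - 18*n - 16*s^3 + s^2*(14*n - 60) + s*(2*n^2 + 36*n - 32) + 12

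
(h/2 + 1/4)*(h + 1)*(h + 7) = h^3/2 + 17*h^2/4 + 11*h/2 + 7/4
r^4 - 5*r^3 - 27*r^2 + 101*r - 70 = (r - 7)*(r - 2)*(r - 1)*(r + 5)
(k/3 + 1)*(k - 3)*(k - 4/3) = k^3/3 - 4*k^2/9 - 3*k + 4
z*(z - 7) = z^2 - 7*z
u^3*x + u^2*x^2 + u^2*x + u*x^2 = u*(u + x)*(u*x + x)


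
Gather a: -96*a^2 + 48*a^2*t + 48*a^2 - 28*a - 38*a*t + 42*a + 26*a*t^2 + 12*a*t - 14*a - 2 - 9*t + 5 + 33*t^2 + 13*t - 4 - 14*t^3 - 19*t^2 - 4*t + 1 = a^2*(48*t - 48) + a*(26*t^2 - 26*t) - 14*t^3 + 14*t^2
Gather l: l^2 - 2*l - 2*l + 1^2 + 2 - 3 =l^2 - 4*l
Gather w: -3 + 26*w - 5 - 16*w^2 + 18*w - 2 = -16*w^2 + 44*w - 10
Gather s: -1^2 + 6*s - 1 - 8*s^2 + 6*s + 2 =-8*s^2 + 12*s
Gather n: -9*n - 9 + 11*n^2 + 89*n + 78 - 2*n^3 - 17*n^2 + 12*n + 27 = -2*n^3 - 6*n^2 + 92*n + 96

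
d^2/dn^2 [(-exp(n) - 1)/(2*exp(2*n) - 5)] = (-4*exp(4*n) - 16*exp(3*n) - 60*exp(2*n) - 40*exp(n) - 25)*exp(n)/(8*exp(6*n) - 60*exp(4*n) + 150*exp(2*n) - 125)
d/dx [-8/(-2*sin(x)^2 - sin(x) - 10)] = -8*(4*sin(x) + 1)*cos(x)/(sin(x) - cos(2*x) + 11)^2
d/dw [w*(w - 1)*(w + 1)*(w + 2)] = 4*w^3 + 6*w^2 - 2*w - 2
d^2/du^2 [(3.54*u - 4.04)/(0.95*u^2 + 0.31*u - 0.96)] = ((5.4812 - 20.178*u)*(0.95*u^2 + 0.31*u - 0.96) + (1.9*u + 0.31)*(3.54*u - 4.04)*(3.8*u + 0.62))/(0.95*u^2 + 0.31*u - 0.96)^3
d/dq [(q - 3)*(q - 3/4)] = 2*q - 15/4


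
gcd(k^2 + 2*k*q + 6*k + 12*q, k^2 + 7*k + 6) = k + 6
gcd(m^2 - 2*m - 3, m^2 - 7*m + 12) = m - 3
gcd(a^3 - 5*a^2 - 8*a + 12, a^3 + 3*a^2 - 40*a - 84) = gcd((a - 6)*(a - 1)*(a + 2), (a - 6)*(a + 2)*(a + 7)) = a^2 - 4*a - 12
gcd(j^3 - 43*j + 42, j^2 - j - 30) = j - 6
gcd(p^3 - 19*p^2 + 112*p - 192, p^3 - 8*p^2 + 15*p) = p - 3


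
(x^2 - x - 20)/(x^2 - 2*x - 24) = (x - 5)/(x - 6)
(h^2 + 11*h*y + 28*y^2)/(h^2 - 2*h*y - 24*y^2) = (-h - 7*y)/(-h + 6*y)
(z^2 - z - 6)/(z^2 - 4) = (z - 3)/(z - 2)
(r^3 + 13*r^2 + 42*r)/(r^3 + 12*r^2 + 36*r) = (r + 7)/(r + 6)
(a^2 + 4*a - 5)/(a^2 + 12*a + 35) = (a - 1)/(a + 7)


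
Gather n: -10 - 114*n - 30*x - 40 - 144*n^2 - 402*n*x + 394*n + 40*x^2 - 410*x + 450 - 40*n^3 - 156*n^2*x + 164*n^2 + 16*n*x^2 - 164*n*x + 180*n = -40*n^3 + n^2*(20 - 156*x) + n*(16*x^2 - 566*x + 460) + 40*x^2 - 440*x + 400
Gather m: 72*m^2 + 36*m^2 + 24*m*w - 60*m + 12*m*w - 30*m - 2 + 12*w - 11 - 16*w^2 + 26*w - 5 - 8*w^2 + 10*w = 108*m^2 + m*(36*w - 90) - 24*w^2 + 48*w - 18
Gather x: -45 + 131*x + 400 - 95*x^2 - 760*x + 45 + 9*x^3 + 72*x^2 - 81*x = 9*x^3 - 23*x^2 - 710*x + 400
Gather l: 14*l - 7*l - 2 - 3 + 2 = 7*l - 3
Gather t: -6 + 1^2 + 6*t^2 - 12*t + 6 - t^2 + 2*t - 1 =5*t^2 - 10*t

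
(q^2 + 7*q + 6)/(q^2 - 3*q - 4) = (q + 6)/(q - 4)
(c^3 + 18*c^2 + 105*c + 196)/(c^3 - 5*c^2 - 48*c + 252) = (c^2 + 11*c + 28)/(c^2 - 12*c + 36)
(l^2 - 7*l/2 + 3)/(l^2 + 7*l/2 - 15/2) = (l - 2)/(l + 5)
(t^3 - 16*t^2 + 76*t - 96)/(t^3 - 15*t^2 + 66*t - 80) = (t - 6)/(t - 5)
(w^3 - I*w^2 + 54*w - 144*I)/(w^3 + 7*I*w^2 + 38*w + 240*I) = (w - 3*I)/(w + 5*I)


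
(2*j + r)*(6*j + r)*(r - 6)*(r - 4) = 12*j^2*r^2 - 120*j^2*r + 288*j^2 + 8*j*r^3 - 80*j*r^2 + 192*j*r + r^4 - 10*r^3 + 24*r^2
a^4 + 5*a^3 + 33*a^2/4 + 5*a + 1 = (a + 1/2)^2*(a + 2)^2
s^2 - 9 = (s - 3)*(s + 3)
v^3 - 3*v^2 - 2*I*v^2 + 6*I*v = v*(v - 3)*(v - 2*I)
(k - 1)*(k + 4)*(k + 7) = k^3 + 10*k^2 + 17*k - 28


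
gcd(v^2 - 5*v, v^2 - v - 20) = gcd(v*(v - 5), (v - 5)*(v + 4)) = v - 5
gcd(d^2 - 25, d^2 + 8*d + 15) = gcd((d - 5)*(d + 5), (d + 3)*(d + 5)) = d + 5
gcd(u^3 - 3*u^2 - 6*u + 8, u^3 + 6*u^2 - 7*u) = u - 1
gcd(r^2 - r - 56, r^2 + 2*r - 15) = 1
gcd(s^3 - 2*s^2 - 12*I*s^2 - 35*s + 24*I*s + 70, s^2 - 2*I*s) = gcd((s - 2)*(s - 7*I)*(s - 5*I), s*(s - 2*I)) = 1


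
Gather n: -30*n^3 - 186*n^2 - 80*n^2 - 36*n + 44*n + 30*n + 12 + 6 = -30*n^3 - 266*n^2 + 38*n + 18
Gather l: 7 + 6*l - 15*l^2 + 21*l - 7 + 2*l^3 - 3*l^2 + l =2*l^3 - 18*l^2 + 28*l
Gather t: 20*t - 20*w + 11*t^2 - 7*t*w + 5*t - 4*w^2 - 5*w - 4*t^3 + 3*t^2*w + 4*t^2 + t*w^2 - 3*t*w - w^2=-4*t^3 + t^2*(3*w + 15) + t*(w^2 - 10*w + 25) - 5*w^2 - 25*w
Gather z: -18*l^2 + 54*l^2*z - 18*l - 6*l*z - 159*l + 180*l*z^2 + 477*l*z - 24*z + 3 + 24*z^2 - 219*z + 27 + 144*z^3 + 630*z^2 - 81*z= -18*l^2 - 177*l + 144*z^3 + z^2*(180*l + 654) + z*(54*l^2 + 471*l - 324) + 30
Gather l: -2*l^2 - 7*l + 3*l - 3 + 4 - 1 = -2*l^2 - 4*l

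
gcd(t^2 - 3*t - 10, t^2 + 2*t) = t + 2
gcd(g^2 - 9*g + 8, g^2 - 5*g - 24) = g - 8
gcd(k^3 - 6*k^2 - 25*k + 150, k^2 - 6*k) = k - 6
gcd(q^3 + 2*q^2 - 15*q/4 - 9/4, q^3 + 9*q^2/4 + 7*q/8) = q + 1/2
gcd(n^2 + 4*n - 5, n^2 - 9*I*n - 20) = 1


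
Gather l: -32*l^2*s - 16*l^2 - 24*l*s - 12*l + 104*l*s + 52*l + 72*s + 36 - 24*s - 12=l^2*(-32*s - 16) + l*(80*s + 40) + 48*s + 24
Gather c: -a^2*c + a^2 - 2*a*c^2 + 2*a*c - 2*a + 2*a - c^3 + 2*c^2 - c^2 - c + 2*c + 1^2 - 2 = a^2 - c^3 + c^2*(1 - 2*a) + c*(-a^2 + 2*a + 1) - 1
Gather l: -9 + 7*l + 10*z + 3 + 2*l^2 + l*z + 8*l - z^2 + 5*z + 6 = 2*l^2 + l*(z + 15) - z^2 + 15*z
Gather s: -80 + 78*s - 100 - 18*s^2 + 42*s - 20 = -18*s^2 + 120*s - 200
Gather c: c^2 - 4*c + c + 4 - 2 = c^2 - 3*c + 2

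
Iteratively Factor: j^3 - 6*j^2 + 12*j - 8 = (j - 2)*(j^2 - 4*j + 4) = (j - 2)^2*(j - 2)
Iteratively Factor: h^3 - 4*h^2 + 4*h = (h - 2)*(h^2 - 2*h) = (h - 2)^2*(h)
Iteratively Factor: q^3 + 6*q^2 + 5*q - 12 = (q + 3)*(q^2 + 3*q - 4) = (q - 1)*(q + 3)*(q + 4)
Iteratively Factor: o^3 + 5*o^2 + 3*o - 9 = (o + 3)*(o^2 + 2*o - 3) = (o + 3)^2*(o - 1)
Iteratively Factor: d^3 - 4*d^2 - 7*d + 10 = (d - 5)*(d^2 + d - 2) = (d - 5)*(d - 1)*(d + 2)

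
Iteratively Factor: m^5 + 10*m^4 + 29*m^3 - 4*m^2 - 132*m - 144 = (m + 3)*(m^4 + 7*m^3 + 8*m^2 - 28*m - 48) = (m + 2)*(m + 3)*(m^3 + 5*m^2 - 2*m - 24) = (m - 2)*(m + 2)*(m + 3)*(m^2 + 7*m + 12) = (m - 2)*(m + 2)*(m + 3)^2*(m + 4)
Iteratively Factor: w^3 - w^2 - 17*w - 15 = (w + 1)*(w^2 - 2*w - 15) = (w - 5)*(w + 1)*(w + 3)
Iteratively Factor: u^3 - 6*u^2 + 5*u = (u - 5)*(u^2 - u) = u*(u - 5)*(u - 1)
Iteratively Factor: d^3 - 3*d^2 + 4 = (d - 2)*(d^2 - d - 2) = (d - 2)*(d + 1)*(d - 2)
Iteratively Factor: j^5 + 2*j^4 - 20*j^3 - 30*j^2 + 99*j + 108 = (j + 3)*(j^4 - j^3 - 17*j^2 + 21*j + 36) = (j + 1)*(j + 3)*(j^3 - 2*j^2 - 15*j + 36) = (j - 3)*(j + 1)*(j + 3)*(j^2 + j - 12) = (j - 3)*(j + 1)*(j + 3)*(j + 4)*(j - 3)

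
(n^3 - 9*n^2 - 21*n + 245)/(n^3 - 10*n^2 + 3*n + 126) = (n^2 - 2*n - 35)/(n^2 - 3*n - 18)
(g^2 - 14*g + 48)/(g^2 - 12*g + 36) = (g - 8)/(g - 6)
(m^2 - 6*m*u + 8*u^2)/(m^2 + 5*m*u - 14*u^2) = (m - 4*u)/(m + 7*u)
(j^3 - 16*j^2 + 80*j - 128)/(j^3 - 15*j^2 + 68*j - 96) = (j - 4)/(j - 3)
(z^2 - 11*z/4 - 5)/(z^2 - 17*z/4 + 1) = (4*z + 5)/(4*z - 1)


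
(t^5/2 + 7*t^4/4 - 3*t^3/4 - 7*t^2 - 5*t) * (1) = t^5/2 + 7*t^4/4 - 3*t^3/4 - 7*t^2 - 5*t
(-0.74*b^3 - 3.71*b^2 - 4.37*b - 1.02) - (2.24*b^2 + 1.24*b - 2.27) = -0.74*b^3 - 5.95*b^2 - 5.61*b + 1.25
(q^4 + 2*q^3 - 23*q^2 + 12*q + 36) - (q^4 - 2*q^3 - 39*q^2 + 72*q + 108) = 4*q^3 + 16*q^2 - 60*q - 72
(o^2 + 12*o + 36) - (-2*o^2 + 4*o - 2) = 3*o^2 + 8*o + 38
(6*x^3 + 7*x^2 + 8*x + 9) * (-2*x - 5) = -12*x^4 - 44*x^3 - 51*x^2 - 58*x - 45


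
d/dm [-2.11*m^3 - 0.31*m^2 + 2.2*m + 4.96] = -6.33*m^2 - 0.62*m + 2.2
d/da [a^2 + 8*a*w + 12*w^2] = 2*a + 8*w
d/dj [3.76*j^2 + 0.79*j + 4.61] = 7.52*j + 0.79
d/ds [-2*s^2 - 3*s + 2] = -4*s - 3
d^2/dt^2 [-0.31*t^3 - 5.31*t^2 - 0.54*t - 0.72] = -1.86*t - 10.62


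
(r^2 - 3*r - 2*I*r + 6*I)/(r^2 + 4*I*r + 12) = (r - 3)/(r + 6*I)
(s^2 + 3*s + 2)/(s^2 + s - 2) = (s + 1)/(s - 1)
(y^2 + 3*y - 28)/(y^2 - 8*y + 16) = (y + 7)/(y - 4)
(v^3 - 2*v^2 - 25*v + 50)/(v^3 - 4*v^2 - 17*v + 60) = (v^2 + 3*v - 10)/(v^2 + v - 12)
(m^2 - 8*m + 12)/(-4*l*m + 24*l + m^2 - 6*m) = (2 - m)/(4*l - m)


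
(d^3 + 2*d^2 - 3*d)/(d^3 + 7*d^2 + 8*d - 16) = d*(d + 3)/(d^2 + 8*d + 16)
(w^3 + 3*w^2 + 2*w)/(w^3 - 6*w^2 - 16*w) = (w + 1)/(w - 8)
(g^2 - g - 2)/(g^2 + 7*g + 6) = (g - 2)/(g + 6)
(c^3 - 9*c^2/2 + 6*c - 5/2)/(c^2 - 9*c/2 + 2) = (2*c^3 - 9*c^2 + 12*c - 5)/(2*c^2 - 9*c + 4)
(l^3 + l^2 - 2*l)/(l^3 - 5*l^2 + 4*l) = (l + 2)/(l - 4)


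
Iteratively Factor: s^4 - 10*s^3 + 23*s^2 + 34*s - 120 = (s - 4)*(s^3 - 6*s^2 - s + 30) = (s - 5)*(s - 4)*(s^2 - s - 6) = (s - 5)*(s - 4)*(s - 3)*(s + 2)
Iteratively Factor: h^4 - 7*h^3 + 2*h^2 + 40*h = (h - 4)*(h^3 - 3*h^2 - 10*h) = h*(h - 4)*(h^2 - 3*h - 10) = h*(h - 4)*(h + 2)*(h - 5)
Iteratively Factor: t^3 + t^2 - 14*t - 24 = (t + 3)*(t^2 - 2*t - 8) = (t + 2)*(t + 3)*(t - 4)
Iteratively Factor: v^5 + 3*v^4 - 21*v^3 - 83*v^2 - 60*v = (v)*(v^4 + 3*v^3 - 21*v^2 - 83*v - 60) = v*(v + 3)*(v^3 - 21*v - 20) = v*(v + 3)*(v + 4)*(v^2 - 4*v - 5) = v*(v - 5)*(v + 3)*(v + 4)*(v + 1)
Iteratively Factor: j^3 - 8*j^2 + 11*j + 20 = (j - 4)*(j^2 - 4*j - 5) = (j - 5)*(j - 4)*(j + 1)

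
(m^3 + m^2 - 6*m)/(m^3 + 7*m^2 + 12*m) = (m - 2)/(m + 4)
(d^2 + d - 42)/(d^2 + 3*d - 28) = (d - 6)/(d - 4)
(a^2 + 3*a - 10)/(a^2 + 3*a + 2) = (a^2 + 3*a - 10)/(a^2 + 3*a + 2)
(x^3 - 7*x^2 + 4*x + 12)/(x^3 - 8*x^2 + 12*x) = (x + 1)/x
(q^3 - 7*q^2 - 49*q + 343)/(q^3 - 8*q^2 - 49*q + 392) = (q - 7)/(q - 8)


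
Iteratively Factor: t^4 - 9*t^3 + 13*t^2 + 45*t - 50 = (t - 5)*(t^3 - 4*t^2 - 7*t + 10) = (t - 5)^2*(t^2 + t - 2) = (t - 5)^2*(t + 2)*(t - 1)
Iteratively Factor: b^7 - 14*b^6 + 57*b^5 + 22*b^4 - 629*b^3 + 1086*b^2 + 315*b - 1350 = (b - 3)*(b^6 - 11*b^5 + 24*b^4 + 94*b^3 - 347*b^2 + 45*b + 450) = (b - 5)*(b - 3)*(b^5 - 6*b^4 - 6*b^3 + 64*b^2 - 27*b - 90) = (b - 5)*(b - 3)*(b + 3)*(b^4 - 9*b^3 + 21*b^2 + b - 30) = (b - 5)*(b - 3)*(b + 1)*(b + 3)*(b^3 - 10*b^2 + 31*b - 30) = (b - 5)*(b - 3)^2*(b + 1)*(b + 3)*(b^2 - 7*b + 10) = (b - 5)*(b - 3)^2*(b - 2)*(b + 1)*(b + 3)*(b - 5)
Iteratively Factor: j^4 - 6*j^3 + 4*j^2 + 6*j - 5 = (j - 5)*(j^3 - j^2 - j + 1) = (j - 5)*(j + 1)*(j^2 - 2*j + 1) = (j - 5)*(j - 1)*(j + 1)*(j - 1)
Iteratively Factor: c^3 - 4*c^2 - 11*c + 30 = (c - 5)*(c^2 + c - 6) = (c - 5)*(c + 3)*(c - 2)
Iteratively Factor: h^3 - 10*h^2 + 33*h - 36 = (h - 3)*(h^2 - 7*h + 12) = (h - 3)^2*(h - 4)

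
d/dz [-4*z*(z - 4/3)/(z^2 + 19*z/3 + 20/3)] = 4*(-69*z^2 - 120*z + 80)/(9*z^4 + 114*z^3 + 481*z^2 + 760*z + 400)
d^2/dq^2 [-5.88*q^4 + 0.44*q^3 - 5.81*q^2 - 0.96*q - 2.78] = -70.56*q^2 + 2.64*q - 11.62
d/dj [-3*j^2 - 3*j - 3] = -6*j - 3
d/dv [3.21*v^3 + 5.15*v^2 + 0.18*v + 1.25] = 9.63*v^2 + 10.3*v + 0.18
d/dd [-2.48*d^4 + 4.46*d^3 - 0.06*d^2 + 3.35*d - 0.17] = -9.92*d^3 + 13.38*d^2 - 0.12*d + 3.35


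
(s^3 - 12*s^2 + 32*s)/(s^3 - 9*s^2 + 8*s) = (s - 4)/(s - 1)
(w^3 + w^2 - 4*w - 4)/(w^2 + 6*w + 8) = (w^2 - w - 2)/(w + 4)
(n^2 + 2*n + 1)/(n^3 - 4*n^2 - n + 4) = (n + 1)/(n^2 - 5*n + 4)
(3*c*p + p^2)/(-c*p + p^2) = (3*c + p)/(-c + p)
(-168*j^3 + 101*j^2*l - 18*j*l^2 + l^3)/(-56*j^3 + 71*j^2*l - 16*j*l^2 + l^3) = (3*j - l)/(j - l)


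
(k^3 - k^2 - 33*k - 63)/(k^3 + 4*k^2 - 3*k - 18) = (k - 7)/(k - 2)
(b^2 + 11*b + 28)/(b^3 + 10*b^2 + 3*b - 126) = (b + 4)/(b^2 + 3*b - 18)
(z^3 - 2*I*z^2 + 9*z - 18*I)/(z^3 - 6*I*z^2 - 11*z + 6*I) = (z + 3*I)/(z - I)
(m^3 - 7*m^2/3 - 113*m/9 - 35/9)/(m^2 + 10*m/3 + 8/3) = (9*m^3 - 21*m^2 - 113*m - 35)/(3*(3*m^2 + 10*m + 8))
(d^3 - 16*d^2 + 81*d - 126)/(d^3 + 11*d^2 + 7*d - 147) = (d^2 - 13*d + 42)/(d^2 + 14*d + 49)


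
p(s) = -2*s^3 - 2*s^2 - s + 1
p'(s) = -6*s^2 - 4*s - 1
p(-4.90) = 193.18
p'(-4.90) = -125.46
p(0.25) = 0.59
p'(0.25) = -2.38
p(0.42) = 0.08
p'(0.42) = -3.74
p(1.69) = -16.06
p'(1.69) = -24.90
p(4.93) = -292.19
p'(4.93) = -166.55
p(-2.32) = 17.53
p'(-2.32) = -24.01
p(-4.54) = 151.47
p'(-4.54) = -106.51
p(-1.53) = 5.01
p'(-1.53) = -8.93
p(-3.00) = 40.00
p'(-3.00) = -43.00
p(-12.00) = 3181.00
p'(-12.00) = -817.00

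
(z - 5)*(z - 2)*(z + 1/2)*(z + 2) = z^4 - 9*z^3/2 - 13*z^2/2 + 18*z + 10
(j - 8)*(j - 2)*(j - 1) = j^3 - 11*j^2 + 26*j - 16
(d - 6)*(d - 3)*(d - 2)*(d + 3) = d^4 - 8*d^3 + 3*d^2 + 72*d - 108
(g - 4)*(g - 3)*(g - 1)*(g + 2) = g^4 - 6*g^3 + 3*g^2 + 26*g - 24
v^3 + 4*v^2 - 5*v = v*(v - 1)*(v + 5)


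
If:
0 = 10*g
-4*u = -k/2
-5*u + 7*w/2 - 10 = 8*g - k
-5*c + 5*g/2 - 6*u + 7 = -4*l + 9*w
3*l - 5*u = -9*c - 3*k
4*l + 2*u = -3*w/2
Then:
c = -11801/2837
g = 0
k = 49968/2837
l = -4155/2837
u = 6246/2837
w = 2752/2837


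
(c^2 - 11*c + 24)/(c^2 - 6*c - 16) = (c - 3)/(c + 2)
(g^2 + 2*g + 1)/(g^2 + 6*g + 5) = (g + 1)/(g + 5)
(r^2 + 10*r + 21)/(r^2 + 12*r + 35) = (r + 3)/(r + 5)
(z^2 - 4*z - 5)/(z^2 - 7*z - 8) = (z - 5)/(z - 8)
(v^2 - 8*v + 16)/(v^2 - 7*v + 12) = (v - 4)/(v - 3)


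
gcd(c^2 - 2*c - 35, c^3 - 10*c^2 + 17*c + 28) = c - 7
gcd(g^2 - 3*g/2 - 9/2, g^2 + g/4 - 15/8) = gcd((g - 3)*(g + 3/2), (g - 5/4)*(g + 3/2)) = g + 3/2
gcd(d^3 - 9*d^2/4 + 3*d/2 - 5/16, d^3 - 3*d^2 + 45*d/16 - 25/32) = d^2 - 7*d/4 + 5/8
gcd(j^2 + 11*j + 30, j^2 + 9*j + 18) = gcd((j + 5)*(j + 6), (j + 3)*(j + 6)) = j + 6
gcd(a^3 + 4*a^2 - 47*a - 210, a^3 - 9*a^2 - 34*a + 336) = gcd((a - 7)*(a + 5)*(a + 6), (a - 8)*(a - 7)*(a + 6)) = a^2 - a - 42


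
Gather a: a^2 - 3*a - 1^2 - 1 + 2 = a^2 - 3*a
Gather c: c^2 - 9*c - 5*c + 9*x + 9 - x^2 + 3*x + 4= c^2 - 14*c - x^2 + 12*x + 13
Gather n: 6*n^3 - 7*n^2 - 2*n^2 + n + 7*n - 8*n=6*n^3 - 9*n^2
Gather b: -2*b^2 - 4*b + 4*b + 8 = 8 - 2*b^2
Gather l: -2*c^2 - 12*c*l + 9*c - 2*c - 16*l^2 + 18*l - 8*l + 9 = -2*c^2 + 7*c - 16*l^2 + l*(10 - 12*c) + 9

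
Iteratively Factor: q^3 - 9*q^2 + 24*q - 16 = (q - 1)*(q^2 - 8*q + 16) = (q - 4)*(q - 1)*(q - 4)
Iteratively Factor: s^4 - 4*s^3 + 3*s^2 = (s - 1)*(s^3 - 3*s^2) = (s - 3)*(s - 1)*(s^2) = s*(s - 3)*(s - 1)*(s)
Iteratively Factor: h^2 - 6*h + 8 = (h - 4)*(h - 2)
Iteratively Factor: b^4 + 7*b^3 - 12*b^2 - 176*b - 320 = (b + 4)*(b^3 + 3*b^2 - 24*b - 80) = (b - 5)*(b + 4)*(b^2 + 8*b + 16) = (b - 5)*(b + 4)^2*(b + 4)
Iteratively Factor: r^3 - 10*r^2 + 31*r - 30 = (r - 3)*(r^2 - 7*r + 10) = (r - 3)*(r - 2)*(r - 5)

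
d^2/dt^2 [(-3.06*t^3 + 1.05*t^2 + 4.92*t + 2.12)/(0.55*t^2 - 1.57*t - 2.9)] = (-8.88178419700125e-16*t^5 + 7.105427357601e-15*t^4 - 20.056638*t^3 - 69.69678*t^2 - 118.30692*t - 9.92654399999999)/(0.166375*t^6 - 1.424775*t^5 + 1.435335*t^4 + 11.155007*t^3 - 7.56813*t^2 - 39.6111*t - 24.389)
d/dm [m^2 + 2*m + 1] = 2*m + 2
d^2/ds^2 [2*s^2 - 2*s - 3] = 4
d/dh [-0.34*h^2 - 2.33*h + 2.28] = -0.68*h - 2.33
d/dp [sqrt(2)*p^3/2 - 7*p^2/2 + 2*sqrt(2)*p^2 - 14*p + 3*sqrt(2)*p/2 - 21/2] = 3*sqrt(2)*p^2/2 - 7*p + 4*sqrt(2)*p - 14 + 3*sqrt(2)/2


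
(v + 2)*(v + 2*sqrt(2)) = v^2 + 2*v + 2*sqrt(2)*v + 4*sqrt(2)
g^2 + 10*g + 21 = (g + 3)*(g + 7)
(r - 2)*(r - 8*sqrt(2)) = r^2 - 8*sqrt(2)*r - 2*r + 16*sqrt(2)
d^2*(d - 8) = d^3 - 8*d^2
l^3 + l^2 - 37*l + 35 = (l - 5)*(l - 1)*(l + 7)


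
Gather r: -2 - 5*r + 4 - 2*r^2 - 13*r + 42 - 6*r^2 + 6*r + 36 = -8*r^2 - 12*r + 80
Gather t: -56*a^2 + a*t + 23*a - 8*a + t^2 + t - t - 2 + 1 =-56*a^2 + a*t + 15*a + t^2 - 1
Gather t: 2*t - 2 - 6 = 2*t - 8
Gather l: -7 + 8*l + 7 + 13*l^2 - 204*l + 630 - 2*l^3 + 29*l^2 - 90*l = -2*l^3 + 42*l^2 - 286*l + 630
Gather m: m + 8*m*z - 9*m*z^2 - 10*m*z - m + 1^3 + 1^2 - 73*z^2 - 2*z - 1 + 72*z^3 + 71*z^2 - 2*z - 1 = m*(-9*z^2 - 2*z) + 72*z^3 - 2*z^2 - 4*z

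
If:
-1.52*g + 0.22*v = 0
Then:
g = 0.144736842105263*v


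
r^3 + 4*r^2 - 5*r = r*(r - 1)*(r + 5)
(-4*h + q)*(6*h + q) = -24*h^2 + 2*h*q + q^2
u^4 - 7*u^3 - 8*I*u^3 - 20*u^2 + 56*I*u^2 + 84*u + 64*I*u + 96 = (u - 8)*(u + 1)*(u - 6*I)*(u - 2*I)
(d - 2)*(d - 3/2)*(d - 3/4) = d^3 - 17*d^2/4 + 45*d/8 - 9/4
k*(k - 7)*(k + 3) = k^3 - 4*k^2 - 21*k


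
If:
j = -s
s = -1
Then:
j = 1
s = -1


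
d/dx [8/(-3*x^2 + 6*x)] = 16*(x - 1)/(3*x^2*(x - 2)^2)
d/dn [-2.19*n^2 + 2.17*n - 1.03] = 2.17 - 4.38*n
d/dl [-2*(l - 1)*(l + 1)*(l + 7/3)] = -6*l^2 - 28*l/3 + 2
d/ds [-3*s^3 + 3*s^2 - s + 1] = -9*s^2 + 6*s - 1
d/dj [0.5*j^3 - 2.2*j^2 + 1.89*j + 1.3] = 1.5*j^2 - 4.4*j + 1.89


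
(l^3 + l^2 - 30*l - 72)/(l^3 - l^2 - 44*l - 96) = (l - 6)/(l - 8)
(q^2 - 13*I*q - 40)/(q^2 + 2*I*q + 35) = (q - 8*I)/(q + 7*I)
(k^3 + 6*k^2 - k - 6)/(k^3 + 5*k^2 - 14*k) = (k^3 + 6*k^2 - k - 6)/(k*(k^2 + 5*k - 14))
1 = 1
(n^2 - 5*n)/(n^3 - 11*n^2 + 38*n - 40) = n/(n^2 - 6*n + 8)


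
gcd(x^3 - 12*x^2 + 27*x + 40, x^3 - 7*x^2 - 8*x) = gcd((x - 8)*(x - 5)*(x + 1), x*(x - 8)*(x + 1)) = x^2 - 7*x - 8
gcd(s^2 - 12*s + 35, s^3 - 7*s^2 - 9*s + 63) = s - 7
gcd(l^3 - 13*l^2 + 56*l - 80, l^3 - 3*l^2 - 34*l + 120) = l^2 - 9*l + 20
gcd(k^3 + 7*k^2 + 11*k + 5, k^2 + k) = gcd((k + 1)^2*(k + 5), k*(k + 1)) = k + 1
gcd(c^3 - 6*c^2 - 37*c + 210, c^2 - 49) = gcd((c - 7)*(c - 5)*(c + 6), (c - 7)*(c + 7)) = c - 7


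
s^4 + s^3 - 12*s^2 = s^2*(s - 3)*(s + 4)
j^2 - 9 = (j - 3)*(j + 3)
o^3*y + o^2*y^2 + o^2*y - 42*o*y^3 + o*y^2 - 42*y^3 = (o - 6*y)*(o + 7*y)*(o*y + y)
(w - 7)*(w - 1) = w^2 - 8*w + 7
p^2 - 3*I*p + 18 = (p - 6*I)*(p + 3*I)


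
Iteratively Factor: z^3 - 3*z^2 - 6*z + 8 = (z - 4)*(z^2 + z - 2) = (z - 4)*(z + 2)*(z - 1)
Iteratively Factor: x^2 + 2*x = (x)*(x + 2)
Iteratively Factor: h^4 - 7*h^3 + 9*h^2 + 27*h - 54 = (h - 3)*(h^3 - 4*h^2 - 3*h + 18) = (h - 3)^2*(h^2 - h - 6) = (h - 3)^3*(h + 2)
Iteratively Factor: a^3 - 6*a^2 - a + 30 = (a - 3)*(a^2 - 3*a - 10) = (a - 5)*(a - 3)*(a + 2)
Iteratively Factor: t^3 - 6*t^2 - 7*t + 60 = (t - 4)*(t^2 - 2*t - 15) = (t - 4)*(t + 3)*(t - 5)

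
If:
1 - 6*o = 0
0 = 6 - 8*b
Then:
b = 3/4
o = 1/6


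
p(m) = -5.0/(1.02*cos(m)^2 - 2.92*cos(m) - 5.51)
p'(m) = -5.0*(2.04*sin(m)*cos(m) - 2.92*sin(m))/(1.02*cos(m)^2 - 2.92*cos(m) - 5.51)^2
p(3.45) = 2.78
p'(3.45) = -2.27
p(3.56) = 2.51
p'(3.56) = -2.45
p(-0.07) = 0.67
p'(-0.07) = -0.01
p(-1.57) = 0.91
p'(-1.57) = -0.48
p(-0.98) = 0.73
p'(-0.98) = -0.16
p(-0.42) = 0.68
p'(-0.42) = -0.04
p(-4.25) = 1.25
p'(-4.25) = 1.07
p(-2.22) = 1.48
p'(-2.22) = -1.45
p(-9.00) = 2.50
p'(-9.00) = -2.46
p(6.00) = 0.68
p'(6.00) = -0.02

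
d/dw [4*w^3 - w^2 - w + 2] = 12*w^2 - 2*w - 1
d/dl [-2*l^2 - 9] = -4*l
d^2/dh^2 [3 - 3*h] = 0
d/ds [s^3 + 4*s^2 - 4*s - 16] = 3*s^2 + 8*s - 4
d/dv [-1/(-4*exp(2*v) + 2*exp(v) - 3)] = (2 - 8*exp(v))*exp(v)/(4*exp(2*v) - 2*exp(v) + 3)^2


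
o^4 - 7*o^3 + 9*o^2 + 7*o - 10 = (o - 5)*(o - 2)*(o - 1)*(o + 1)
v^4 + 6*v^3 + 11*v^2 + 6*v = v*(v + 1)*(v + 2)*(v + 3)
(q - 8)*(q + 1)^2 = q^3 - 6*q^2 - 15*q - 8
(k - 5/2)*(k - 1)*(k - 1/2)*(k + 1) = k^4 - 3*k^3 + k^2/4 + 3*k - 5/4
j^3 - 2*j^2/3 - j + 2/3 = (j - 1)*(j - 2/3)*(j + 1)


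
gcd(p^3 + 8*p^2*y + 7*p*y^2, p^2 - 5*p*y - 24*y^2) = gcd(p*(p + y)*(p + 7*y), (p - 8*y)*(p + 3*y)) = 1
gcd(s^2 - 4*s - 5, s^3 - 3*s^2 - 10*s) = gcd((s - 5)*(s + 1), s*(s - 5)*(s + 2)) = s - 5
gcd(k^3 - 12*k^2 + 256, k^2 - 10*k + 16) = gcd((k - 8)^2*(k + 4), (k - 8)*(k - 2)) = k - 8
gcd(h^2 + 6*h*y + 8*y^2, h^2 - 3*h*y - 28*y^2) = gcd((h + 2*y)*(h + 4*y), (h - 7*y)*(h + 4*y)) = h + 4*y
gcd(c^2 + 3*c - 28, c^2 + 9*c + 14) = c + 7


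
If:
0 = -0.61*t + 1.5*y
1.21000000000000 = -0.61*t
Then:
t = -1.98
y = -0.81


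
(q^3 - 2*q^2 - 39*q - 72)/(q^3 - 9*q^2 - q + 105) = (q^2 - 5*q - 24)/(q^2 - 12*q + 35)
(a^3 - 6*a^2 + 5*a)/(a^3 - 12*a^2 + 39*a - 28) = a*(a - 5)/(a^2 - 11*a + 28)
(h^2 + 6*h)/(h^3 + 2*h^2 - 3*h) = (h + 6)/(h^2 + 2*h - 3)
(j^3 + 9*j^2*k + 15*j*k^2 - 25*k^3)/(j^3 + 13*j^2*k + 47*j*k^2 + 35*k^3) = (j^2 + 4*j*k - 5*k^2)/(j^2 + 8*j*k + 7*k^2)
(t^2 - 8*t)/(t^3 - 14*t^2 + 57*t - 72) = t/(t^2 - 6*t + 9)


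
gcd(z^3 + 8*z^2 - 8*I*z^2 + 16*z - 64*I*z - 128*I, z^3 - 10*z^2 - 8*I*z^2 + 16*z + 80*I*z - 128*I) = z - 8*I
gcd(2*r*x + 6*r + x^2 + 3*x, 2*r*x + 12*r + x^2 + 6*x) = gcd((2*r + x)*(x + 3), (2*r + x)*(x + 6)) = 2*r + x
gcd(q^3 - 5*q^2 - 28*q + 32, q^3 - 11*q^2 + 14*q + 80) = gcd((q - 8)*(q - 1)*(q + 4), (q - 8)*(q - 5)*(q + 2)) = q - 8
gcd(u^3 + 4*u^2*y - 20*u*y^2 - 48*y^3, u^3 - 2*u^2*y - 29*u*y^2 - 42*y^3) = u + 2*y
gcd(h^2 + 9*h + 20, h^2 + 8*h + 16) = h + 4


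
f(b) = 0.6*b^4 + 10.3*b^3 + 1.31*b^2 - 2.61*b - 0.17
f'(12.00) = 8625.63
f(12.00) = 30397.15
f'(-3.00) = 202.83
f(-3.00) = -210.05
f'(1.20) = 49.18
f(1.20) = 17.63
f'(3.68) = 545.10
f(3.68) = 631.31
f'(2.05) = 153.29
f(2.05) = 99.32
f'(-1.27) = 38.99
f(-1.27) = -14.28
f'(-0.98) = 22.24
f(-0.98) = -5.49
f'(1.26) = 54.55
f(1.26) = 20.74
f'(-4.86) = 439.00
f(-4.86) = -804.16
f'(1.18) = 47.45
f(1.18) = 16.66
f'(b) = 2.4*b^3 + 30.9*b^2 + 2.62*b - 2.61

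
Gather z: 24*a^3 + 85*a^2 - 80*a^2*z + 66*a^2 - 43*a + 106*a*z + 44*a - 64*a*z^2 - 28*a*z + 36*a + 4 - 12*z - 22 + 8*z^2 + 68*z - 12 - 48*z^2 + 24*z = 24*a^3 + 151*a^2 + 37*a + z^2*(-64*a - 40) + z*(-80*a^2 + 78*a + 80) - 30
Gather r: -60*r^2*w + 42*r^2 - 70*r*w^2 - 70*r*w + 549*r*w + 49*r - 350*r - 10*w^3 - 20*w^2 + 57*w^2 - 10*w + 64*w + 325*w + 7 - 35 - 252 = r^2*(42 - 60*w) + r*(-70*w^2 + 479*w - 301) - 10*w^3 + 37*w^2 + 379*w - 280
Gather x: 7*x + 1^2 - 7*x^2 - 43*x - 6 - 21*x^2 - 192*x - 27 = -28*x^2 - 228*x - 32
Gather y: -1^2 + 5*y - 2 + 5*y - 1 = 10*y - 4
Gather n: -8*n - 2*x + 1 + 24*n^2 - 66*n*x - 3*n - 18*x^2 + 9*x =24*n^2 + n*(-66*x - 11) - 18*x^2 + 7*x + 1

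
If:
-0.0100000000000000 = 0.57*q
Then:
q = -0.02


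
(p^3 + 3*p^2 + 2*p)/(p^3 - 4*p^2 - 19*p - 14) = p/(p - 7)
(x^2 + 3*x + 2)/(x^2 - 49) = (x^2 + 3*x + 2)/(x^2 - 49)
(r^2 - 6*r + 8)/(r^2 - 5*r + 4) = (r - 2)/(r - 1)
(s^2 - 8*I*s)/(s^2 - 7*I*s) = (s - 8*I)/(s - 7*I)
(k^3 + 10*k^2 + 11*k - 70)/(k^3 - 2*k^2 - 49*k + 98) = (k + 5)/(k - 7)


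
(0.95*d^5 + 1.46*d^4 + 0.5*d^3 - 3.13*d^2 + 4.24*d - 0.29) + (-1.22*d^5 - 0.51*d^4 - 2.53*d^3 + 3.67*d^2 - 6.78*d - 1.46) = -0.27*d^5 + 0.95*d^4 - 2.03*d^3 + 0.54*d^2 - 2.54*d - 1.75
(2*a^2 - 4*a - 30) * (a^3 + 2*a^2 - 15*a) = 2*a^5 - 68*a^3 + 450*a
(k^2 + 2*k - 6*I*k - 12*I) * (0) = 0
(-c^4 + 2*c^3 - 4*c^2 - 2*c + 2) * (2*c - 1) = -2*c^5 + 5*c^4 - 10*c^3 + 6*c - 2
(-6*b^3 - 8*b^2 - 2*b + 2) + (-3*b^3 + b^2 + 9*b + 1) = -9*b^3 - 7*b^2 + 7*b + 3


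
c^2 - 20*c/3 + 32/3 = (c - 4)*(c - 8/3)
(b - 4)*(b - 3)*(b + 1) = b^3 - 6*b^2 + 5*b + 12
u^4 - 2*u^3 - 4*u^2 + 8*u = u*(u - 2)^2*(u + 2)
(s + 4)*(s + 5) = s^2 + 9*s + 20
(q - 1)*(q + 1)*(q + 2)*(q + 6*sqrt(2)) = q^4 + 2*q^3 + 6*sqrt(2)*q^3 - q^2 + 12*sqrt(2)*q^2 - 6*sqrt(2)*q - 2*q - 12*sqrt(2)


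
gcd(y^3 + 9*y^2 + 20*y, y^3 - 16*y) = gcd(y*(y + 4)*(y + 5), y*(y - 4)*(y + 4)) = y^2 + 4*y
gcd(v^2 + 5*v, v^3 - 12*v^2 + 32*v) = v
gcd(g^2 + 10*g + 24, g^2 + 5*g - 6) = g + 6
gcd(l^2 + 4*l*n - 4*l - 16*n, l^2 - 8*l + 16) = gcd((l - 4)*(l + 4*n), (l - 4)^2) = l - 4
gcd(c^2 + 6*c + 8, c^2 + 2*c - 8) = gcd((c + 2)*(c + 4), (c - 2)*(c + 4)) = c + 4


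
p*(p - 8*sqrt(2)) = p^2 - 8*sqrt(2)*p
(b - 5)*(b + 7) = b^2 + 2*b - 35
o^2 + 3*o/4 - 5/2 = (o - 5/4)*(o + 2)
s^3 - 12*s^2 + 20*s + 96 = (s - 8)*(s - 6)*(s + 2)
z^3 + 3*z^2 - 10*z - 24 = (z - 3)*(z + 2)*(z + 4)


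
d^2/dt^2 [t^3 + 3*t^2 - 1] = 6*t + 6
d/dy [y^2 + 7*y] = 2*y + 7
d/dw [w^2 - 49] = 2*w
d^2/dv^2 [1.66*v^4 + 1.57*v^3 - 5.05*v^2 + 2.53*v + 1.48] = 19.92*v^2 + 9.42*v - 10.1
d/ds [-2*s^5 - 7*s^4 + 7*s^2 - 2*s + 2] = -10*s^4 - 28*s^3 + 14*s - 2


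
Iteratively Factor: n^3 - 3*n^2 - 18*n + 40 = (n + 4)*(n^2 - 7*n + 10) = (n - 5)*(n + 4)*(n - 2)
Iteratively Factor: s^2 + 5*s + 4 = (s + 4)*(s + 1)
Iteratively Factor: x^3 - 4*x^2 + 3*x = (x - 1)*(x^2 - 3*x) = (x - 3)*(x - 1)*(x)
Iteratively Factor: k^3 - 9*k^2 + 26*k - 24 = (k - 3)*(k^2 - 6*k + 8) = (k - 3)*(k - 2)*(k - 4)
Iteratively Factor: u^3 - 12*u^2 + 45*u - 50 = (u - 2)*(u^2 - 10*u + 25) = (u - 5)*(u - 2)*(u - 5)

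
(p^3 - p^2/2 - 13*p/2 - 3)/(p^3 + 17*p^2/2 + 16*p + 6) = (p - 3)/(p + 6)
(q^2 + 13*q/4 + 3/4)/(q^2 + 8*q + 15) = (q + 1/4)/(q + 5)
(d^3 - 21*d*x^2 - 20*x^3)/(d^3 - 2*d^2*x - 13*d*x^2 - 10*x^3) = (d + 4*x)/(d + 2*x)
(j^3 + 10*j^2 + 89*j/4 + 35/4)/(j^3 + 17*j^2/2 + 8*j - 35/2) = (j + 1/2)/(j - 1)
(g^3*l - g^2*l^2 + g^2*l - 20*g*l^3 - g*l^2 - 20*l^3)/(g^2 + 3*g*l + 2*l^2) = l*(g^3 - g^2*l + g^2 - 20*g*l^2 - g*l - 20*l^2)/(g^2 + 3*g*l + 2*l^2)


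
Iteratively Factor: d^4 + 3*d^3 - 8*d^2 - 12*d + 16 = (d + 4)*(d^3 - d^2 - 4*d + 4) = (d + 2)*(d + 4)*(d^2 - 3*d + 2) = (d - 2)*(d + 2)*(d + 4)*(d - 1)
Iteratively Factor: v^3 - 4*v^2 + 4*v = (v - 2)*(v^2 - 2*v) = (v - 2)^2*(v)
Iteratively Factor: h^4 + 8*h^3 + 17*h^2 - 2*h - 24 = (h + 4)*(h^3 + 4*h^2 + h - 6) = (h - 1)*(h + 4)*(h^2 + 5*h + 6) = (h - 1)*(h + 2)*(h + 4)*(h + 3)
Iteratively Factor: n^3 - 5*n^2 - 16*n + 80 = (n - 5)*(n^2 - 16) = (n - 5)*(n - 4)*(n + 4)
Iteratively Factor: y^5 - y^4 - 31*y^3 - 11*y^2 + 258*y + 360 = (y + 3)*(y^4 - 4*y^3 - 19*y^2 + 46*y + 120) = (y + 2)*(y + 3)*(y^3 - 6*y^2 - 7*y + 60) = (y - 5)*(y + 2)*(y + 3)*(y^2 - y - 12) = (y - 5)*(y - 4)*(y + 2)*(y + 3)*(y + 3)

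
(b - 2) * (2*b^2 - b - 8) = 2*b^3 - 5*b^2 - 6*b + 16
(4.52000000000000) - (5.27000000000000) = -0.750000000000000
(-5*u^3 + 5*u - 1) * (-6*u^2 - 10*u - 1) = 30*u^5 + 50*u^4 - 25*u^3 - 44*u^2 + 5*u + 1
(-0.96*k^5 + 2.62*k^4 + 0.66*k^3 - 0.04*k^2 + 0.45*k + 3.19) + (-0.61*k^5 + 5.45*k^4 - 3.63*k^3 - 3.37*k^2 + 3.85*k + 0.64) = -1.57*k^5 + 8.07*k^4 - 2.97*k^3 - 3.41*k^2 + 4.3*k + 3.83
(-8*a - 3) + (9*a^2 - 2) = 9*a^2 - 8*a - 5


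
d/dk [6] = 0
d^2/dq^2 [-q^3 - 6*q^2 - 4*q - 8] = -6*q - 12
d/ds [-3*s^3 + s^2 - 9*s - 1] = -9*s^2 + 2*s - 9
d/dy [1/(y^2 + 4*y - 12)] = 2*(-y - 2)/(y^2 + 4*y - 12)^2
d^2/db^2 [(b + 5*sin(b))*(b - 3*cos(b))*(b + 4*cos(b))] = -5*b^2*sin(b) - b^2*cos(b) - 4*b*sin(b) - 10*b*sin(2*b) + 20*b*cos(b) + 24*b*cos(2*b) + 6*b + 25*sin(b) + 24*sin(2*b) + 135*sin(3*b) + 2*cos(b) + 10*cos(2*b)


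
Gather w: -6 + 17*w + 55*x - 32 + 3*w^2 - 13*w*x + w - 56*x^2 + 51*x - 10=3*w^2 + w*(18 - 13*x) - 56*x^2 + 106*x - 48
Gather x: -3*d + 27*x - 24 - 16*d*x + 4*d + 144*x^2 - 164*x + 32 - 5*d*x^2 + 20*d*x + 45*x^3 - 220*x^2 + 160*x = d + 45*x^3 + x^2*(-5*d - 76) + x*(4*d + 23) + 8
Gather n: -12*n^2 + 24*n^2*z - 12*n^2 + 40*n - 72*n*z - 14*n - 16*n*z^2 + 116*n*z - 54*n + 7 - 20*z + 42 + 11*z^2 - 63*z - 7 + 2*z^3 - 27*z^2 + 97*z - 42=n^2*(24*z - 24) + n*(-16*z^2 + 44*z - 28) + 2*z^3 - 16*z^2 + 14*z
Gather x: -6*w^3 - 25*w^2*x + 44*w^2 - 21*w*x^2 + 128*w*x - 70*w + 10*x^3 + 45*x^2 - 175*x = -6*w^3 + 44*w^2 - 70*w + 10*x^3 + x^2*(45 - 21*w) + x*(-25*w^2 + 128*w - 175)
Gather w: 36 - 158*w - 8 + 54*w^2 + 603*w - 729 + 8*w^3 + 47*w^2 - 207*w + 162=8*w^3 + 101*w^2 + 238*w - 539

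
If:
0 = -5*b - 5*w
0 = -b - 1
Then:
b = -1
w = 1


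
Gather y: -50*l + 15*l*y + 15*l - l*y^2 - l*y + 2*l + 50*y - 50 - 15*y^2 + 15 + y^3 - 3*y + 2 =-33*l + y^3 + y^2*(-l - 15) + y*(14*l + 47) - 33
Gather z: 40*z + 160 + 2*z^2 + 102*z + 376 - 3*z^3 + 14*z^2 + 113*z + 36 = -3*z^3 + 16*z^2 + 255*z + 572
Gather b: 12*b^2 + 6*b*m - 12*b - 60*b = 12*b^2 + b*(6*m - 72)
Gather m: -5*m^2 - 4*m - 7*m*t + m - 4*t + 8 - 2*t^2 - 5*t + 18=-5*m^2 + m*(-7*t - 3) - 2*t^2 - 9*t + 26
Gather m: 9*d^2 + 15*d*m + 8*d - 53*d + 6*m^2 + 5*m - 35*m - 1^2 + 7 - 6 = 9*d^2 - 45*d + 6*m^2 + m*(15*d - 30)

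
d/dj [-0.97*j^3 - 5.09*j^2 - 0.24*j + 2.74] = -2.91*j^2 - 10.18*j - 0.24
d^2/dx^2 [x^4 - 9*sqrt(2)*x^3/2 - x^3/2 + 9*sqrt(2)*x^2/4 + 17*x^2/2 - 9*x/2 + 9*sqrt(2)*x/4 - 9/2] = 12*x^2 - 27*sqrt(2)*x - 3*x + 9*sqrt(2)/2 + 17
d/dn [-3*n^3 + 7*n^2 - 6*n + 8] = -9*n^2 + 14*n - 6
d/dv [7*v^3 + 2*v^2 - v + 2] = 21*v^2 + 4*v - 1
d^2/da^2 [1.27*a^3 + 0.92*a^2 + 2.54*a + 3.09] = 7.62*a + 1.84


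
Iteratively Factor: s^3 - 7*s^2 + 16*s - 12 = (s - 2)*(s^2 - 5*s + 6) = (s - 2)^2*(s - 3)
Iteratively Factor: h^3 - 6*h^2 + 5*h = (h)*(h^2 - 6*h + 5) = h*(h - 1)*(h - 5)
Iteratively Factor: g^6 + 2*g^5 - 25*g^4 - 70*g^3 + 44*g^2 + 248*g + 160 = (g + 2)*(g^5 - 25*g^3 - 20*g^2 + 84*g + 80) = (g - 2)*(g + 2)*(g^4 + 2*g^3 - 21*g^2 - 62*g - 40) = (g - 2)*(g + 1)*(g + 2)*(g^3 + g^2 - 22*g - 40) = (g - 5)*(g - 2)*(g + 1)*(g + 2)*(g^2 + 6*g + 8) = (g - 5)*(g - 2)*(g + 1)*(g + 2)^2*(g + 4)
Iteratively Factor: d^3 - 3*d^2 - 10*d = (d)*(d^2 - 3*d - 10) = d*(d + 2)*(d - 5)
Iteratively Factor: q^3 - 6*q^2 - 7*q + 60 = (q + 3)*(q^2 - 9*q + 20) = (q - 4)*(q + 3)*(q - 5)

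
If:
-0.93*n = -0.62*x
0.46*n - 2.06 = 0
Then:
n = 4.48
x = 6.72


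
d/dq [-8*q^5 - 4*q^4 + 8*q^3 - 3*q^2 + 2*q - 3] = -40*q^4 - 16*q^3 + 24*q^2 - 6*q + 2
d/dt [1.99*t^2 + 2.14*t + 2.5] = 3.98*t + 2.14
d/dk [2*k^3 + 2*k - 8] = 6*k^2 + 2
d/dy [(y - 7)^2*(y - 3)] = (y - 7)*(3*y - 13)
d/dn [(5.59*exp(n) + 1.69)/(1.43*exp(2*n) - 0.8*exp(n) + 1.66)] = (-7.9937*exp(2*n) - 4.8334*exp(n) + 10.6314)*exp(n)/(2.0449*exp(4*n) - 2.288*exp(3*n) + 5.3876*exp(2*n) - 2.656*exp(n) + 2.7556)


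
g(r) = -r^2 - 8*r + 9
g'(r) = -2*r - 8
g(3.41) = -29.91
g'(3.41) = -14.82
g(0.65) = 3.38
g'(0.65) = -9.30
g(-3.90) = 24.99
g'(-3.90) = -0.20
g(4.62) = -49.30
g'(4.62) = -17.24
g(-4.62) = 24.62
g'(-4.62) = 1.24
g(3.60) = -32.76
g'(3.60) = -15.20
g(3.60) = -32.76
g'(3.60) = -15.20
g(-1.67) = 19.57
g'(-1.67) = -4.66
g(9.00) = -144.00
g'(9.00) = -26.00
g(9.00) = -144.00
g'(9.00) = -26.00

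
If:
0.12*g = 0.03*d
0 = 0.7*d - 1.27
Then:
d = 1.81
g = 0.45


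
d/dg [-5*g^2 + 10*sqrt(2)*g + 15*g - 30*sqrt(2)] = -10*g + 10*sqrt(2) + 15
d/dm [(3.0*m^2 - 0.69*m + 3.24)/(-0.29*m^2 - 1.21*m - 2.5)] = (-3.8301*m^2 - 13.1208*m + 5.6454)/(0.0841*m^4 + 0.7018*m^3 + 2.9141*m^2 + 6.05*m + 6.25)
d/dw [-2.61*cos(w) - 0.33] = 2.61*sin(w)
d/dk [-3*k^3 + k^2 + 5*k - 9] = -9*k^2 + 2*k + 5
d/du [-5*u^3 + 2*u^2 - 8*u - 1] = -15*u^2 + 4*u - 8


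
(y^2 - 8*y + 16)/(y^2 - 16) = (y - 4)/(y + 4)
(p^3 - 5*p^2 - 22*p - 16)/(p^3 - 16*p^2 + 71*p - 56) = (p^2 + 3*p + 2)/(p^2 - 8*p + 7)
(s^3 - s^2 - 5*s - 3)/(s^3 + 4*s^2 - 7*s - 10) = (s^2 - 2*s - 3)/(s^2 + 3*s - 10)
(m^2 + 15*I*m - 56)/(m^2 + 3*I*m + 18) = (m^2 + 15*I*m - 56)/(m^2 + 3*I*m + 18)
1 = 1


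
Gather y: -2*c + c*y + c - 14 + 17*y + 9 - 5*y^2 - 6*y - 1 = -c - 5*y^2 + y*(c + 11) - 6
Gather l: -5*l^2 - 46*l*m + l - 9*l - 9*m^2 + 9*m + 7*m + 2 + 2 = -5*l^2 + l*(-46*m - 8) - 9*m^2 + 16*m + 4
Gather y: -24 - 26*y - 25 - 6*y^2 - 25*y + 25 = -6*y^2 - 51*y - 24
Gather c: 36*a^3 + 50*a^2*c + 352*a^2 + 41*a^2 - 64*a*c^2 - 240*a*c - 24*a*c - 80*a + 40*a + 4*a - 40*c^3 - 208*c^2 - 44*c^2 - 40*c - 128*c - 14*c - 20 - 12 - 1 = 36*a^3 + 393*a^2 - 36*a - 40*c^3 + c^2*(-64*a - 252) + c*(50*a^2 - 264*a - 182) - 33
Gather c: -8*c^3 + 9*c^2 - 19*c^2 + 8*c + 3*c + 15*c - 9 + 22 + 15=-8*c^3 - 10*c^2 + 26*c + 28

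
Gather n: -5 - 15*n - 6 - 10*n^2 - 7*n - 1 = -10*n^2 - 22*n - 12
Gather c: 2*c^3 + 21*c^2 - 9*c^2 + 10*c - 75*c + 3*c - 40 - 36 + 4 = 2*c^3 + 12*c^2 - 62*c - 72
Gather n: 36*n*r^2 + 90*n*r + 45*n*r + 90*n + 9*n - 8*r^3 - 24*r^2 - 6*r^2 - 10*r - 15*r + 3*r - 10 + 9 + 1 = n*(36*r^2 + 135*r + 99) - 8*r^3 - 30*r^2 - 22*r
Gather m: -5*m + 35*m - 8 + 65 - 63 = 30*m - 6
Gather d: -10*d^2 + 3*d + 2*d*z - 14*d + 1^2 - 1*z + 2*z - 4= -10*d^2 + d*(2*z - 11) + z - 3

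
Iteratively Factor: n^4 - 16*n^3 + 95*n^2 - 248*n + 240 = (n - 3)*(n^3 - 13*n^2 + 56*n - 80) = (n - 4)*(n - 3)*(n^2 - 9*n + 20) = (n - 4)^2*(n - 3)*(n - 5)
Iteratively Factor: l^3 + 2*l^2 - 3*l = (l)*(l^2 + 2*l - 3) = l*(l + 3)*(l - 1)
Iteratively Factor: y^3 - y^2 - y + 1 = (y - 1)*(y^2 - 1) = (y - 1)^2*(y + 1)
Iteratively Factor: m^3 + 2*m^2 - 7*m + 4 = (m + 4)*(m^2 - 2*m + 1) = (m - 1)*(m + 4)*(m - 1)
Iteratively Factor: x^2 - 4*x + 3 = (x - 3)*(x - 1)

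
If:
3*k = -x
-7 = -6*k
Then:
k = 7/6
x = -7/2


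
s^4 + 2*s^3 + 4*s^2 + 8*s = s*(s + 2)*(s - 2*I)*(s + 2*I)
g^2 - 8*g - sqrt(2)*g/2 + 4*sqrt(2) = (g - 8)*(g - sqrt(2)/2)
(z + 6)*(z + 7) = z^2 + 13*z + 42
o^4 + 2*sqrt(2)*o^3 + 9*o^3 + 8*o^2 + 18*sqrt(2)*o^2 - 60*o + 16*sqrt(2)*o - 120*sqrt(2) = (o - 2)*(o + 5)*(o + 6)*(o + 2*sqrt(2))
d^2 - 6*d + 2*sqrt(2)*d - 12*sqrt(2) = (d - 6)*(d + 2*sqrt(2))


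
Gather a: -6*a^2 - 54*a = -6*a^2 - 54*a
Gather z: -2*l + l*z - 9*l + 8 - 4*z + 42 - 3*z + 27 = -11*l + z*(l - 7) + 77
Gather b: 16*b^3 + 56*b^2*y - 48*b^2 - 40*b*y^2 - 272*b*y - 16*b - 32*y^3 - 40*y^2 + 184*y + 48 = 16*b^3 + b^2*(56*y - 48) + b*(-40*y^2 - 272*y - 16) - 32*y^3 - 40*y^2 + 184*y + 48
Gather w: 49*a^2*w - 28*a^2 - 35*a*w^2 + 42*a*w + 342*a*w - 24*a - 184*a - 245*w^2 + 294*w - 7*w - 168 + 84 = -28*a^2 - 208*a + w^2*(-35*a - 245) + w*(49*a^2 + 384*a + 287) - 84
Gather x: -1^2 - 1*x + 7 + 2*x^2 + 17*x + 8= 2*x^2 + 16*x + 14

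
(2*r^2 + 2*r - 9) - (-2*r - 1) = 2*r^2 + 4*r - 8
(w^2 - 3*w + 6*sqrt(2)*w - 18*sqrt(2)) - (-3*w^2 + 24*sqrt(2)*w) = 4*w^2 - 18*sqrt(2)*w - 3*w - 18*sqrt(2)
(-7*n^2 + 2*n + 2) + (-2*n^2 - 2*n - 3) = -9*n^2 - 1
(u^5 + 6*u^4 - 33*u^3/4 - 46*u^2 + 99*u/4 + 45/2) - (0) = u^5 + 6*u^4 - 33*u^3/4 - 46*u^2 + 99*u/4 + 45/2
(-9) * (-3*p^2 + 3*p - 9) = 27*p^2 - 27*p + 81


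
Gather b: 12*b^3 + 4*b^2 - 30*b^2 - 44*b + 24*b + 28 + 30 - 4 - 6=12*b^3 - 26*b^2 - 20*b + 48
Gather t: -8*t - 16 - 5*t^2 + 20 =-5*t^2 - 8*t + 4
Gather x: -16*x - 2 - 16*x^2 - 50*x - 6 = -16*x^2 - 66*x - 8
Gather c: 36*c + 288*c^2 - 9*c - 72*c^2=216*c^2 + 27*c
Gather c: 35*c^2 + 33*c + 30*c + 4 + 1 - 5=35*c^2 + 63*c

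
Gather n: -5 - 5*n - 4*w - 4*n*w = n*(-4*w - 5) - 4*w - 5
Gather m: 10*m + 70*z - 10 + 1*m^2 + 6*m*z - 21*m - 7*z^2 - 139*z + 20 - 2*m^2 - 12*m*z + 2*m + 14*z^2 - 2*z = -m^2 + m*(-6*z - 9) + 7*z^2 - 71*z + 10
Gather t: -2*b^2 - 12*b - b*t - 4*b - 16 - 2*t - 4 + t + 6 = -2*b^2 - 16*b + t*(-b - 1) - 14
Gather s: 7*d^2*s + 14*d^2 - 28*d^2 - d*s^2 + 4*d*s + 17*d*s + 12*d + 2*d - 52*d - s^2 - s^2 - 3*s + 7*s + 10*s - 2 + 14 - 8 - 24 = -14*d^2 - 38*d + s^2*(-d - 2) + s*(7*d^2 + 21*d + 14) - 20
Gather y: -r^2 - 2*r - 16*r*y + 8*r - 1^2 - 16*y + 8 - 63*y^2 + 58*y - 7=-r^2 + 6*r - 63*y^2 + y*(42 - 16*r)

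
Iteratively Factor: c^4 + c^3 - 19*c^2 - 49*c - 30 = (c + 1)*(c^3 - 19*c - 30) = (c - 5)*(c + 1)*(c^2 + 5*c + 6) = (c - 5)*(c + 1)*(c + 2)*(c + 3)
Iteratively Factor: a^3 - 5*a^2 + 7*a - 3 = (a - 1)*(a^2 - 4*a + 3) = (a - 1)^2*(a - 3)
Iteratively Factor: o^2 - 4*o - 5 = (o + 1)*(o - 5)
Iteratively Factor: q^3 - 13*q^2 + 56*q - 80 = (q - 4)*(q^2 - 9*q + 20) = (q - 5)*(q - 4)*(q - 4)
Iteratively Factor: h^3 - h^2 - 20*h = (h - 5)*(h^2 + 4*h) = h*(h - 5)*(h + 4)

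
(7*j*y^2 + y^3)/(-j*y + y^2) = y*(7*j + y)/(-j + y)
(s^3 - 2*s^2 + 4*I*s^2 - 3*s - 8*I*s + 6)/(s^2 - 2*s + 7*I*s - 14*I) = (s^2 + 4*I*s - 3)/(s + 7*I)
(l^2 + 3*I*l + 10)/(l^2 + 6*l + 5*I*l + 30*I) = (l - 2*I)/(l + 6)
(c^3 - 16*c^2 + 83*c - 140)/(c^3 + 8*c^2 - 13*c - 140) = (c^2 - 12*c + 35)/(c^2 + 12*c + 35)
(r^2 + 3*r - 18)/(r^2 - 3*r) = (r + 6)/r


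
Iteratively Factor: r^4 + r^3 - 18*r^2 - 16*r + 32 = (r - 1)*(r^3 + 2*r^2 - 16*r - 32) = (r - 1)*(r + 2)*(r^2 - 16) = (r - 1)*(r + 2)*(r + 4)*(r - 4)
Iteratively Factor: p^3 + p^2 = (p)*(p^2 + p) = p*(p + 1)*(p)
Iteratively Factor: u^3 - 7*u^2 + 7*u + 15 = (u + 1)*(u^2 - 8*u + 15) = (u - 5)*(u + 1)*(u - 3)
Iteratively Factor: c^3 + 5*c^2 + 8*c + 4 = (c + 2)*(c^2 + 3*c + 2) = (c + 1)*(c + 2)*(c + 2)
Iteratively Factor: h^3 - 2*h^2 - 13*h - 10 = (h + 2)*(h^2 - 4*h - 5) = (h - 5)*(h + 2)*(h + 1)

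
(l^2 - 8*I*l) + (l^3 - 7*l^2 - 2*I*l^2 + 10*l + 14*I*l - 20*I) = l^3 - 6*l^2 - 2*I*l^2 + 10*l + 6*I*l - 20*I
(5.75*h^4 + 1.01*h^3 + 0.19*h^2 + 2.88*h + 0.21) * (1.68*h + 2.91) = 9.66*h^5 + 18.4293*h^4 + 3.2583*h^3 + 5.3913*h^2 + 8.7336*h + 0.6111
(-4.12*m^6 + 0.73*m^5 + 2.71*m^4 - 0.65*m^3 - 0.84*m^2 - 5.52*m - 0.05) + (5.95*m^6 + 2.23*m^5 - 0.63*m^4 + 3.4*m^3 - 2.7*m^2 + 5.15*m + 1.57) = 1.83*m^6 + 2.96*m^5 + 2.08*m^4 + 2.75*m^3 - 3.54*m^2 - 0.369999999999999*m + 1.52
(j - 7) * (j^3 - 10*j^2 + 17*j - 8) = j^4 - 17*j^3 + 87*j^2 - 127*j + 56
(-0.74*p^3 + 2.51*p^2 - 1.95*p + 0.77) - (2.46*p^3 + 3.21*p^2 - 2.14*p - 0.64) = -3.2*p^3 - 0.7*p^2 + 0.19*p + 1.41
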